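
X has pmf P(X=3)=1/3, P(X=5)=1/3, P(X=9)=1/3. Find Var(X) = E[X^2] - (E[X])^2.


E[X] = 17/3, E[X^2] = 115/3
Var(X) = E[X^2] - (E[X])^2 = 115/3 - (17/3)^2 = 56/9

56/9


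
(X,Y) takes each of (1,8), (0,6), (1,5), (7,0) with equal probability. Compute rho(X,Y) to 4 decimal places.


Cov(X,Y) = -7.4375, Var(X) = 7.6875, Var(Y) = 8.6875
rho = Cov/(sqrt(VarX)*sqrt(VarY)) = -0.9101

-0.9101


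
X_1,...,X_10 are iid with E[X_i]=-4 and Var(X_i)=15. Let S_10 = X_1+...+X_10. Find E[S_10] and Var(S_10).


E[S_n] = n*mu = 10*-4 = -40
Var(S_n) = n*sigma^2 = 10*15 = 150

E[S_10]=-40, Var(S_10)=150


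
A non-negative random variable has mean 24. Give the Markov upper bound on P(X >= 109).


Markov: P(X >= a) <= E[X]/a
P(X >= 109) <= 24/109

24/109


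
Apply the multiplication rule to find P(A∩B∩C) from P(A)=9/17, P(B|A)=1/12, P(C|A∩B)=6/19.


P(A∩B∩C) = P(A) * P(B|A) * P(C|A∩B)
= 9/17 * 1/12 * 6/19
= 3/68 * 6/19 = 9/646

9/646


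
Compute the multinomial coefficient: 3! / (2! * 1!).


3! = 6
Denominator: 2!=2 * 1!=1
Coefficient = 6 / 2 = 3

3


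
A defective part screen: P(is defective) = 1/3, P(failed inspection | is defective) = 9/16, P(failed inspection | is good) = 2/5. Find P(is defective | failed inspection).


P(A) = P(A|B)P(B) + P(A|B')P(B') = 9/16*1/3 + 2/5*2/3 = 109/240
P(B|A) = P(A|B)P(B)/P(A) = (3/16)/(109/240) = 45/109

45/109


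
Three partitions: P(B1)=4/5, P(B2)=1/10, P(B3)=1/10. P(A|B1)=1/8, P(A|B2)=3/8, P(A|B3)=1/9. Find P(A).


P(A) = P(A|B1)P(B1) + P(A|B2)P(B2) + P(A|B3)P(B3)
= 1/8*4/5 + 3/8*1/10 + 1/9*1/10
= 1/10 + 3/80 + 1/90 = 107/720

107/720


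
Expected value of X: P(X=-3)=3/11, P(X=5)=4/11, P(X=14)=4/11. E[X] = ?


E[X] = sum(x * P(x))
= -3*3/11 + 5*4/11 + 14*4/11
= 67/11

67/11


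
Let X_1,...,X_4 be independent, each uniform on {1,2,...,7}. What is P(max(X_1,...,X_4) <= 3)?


P(max <= 3) = P(all X_i <= 3) = (P(X_1 <= 3))^4
= (3/7)^4 = 81/2401

81/2401


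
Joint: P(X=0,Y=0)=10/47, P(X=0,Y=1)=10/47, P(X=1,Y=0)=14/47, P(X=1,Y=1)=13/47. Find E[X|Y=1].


P(Y=1) = 23/47
E[X|Y=1] = (0*10 + 1*13)/23 = 13/23

13/23


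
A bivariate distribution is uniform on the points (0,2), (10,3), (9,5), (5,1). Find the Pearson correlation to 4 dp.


Cov(X,Y) = 3.5000, Var(X) = 15.5000, Var(Y) = 2.1875
rho = Cov/(sqrt(VarX)*sqrt(VarY)) = 0.6011

0.6011


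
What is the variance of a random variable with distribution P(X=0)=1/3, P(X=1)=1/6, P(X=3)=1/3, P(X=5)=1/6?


E[X] = 2, E[X^2] = 22/3
Var(X) = E[X^2] - (E[X])^2 = 22/3 - (2)^2 = 10/3

10/3


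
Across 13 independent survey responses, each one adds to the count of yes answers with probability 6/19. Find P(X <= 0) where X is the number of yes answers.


P(X<=0) = P(X=0)
= 302875106592253/42052983462257059
= 302875106592253/42052983462257059

302875106592253/42052983462257059


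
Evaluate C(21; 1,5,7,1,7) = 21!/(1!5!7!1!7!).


21! = 51090942171709440000
Denominator: 1!=1 * 5!=120 * 7!=5040 * 1!=1 * 7!=5040
Coefficient = 51090942171709440000 / 3048192000 = 16761064320

16761064320


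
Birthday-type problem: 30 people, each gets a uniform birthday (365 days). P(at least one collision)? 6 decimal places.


P(all different) = prod((365-i)/365 for i=0..29) = 0.293684
P(at least one match) = 1 - 0.293684 = 0.706316

0.706316


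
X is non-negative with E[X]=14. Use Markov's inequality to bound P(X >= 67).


Markov: P(X >= a) <= E[X]/a
P(X >= 67) <= 14/67

14/67


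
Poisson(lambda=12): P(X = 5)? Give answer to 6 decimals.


P(X=5) = e^(-12) * 12^5 / 5!
≈ 0.000006144212353 * 248832 / 120
≈ 0.012741

0.012741


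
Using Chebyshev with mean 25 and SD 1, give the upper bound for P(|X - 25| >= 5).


k = 5/1 = 5
Chebyshev: P(|X-mu| >= k*sigma) <= 1/k^2 = 1/5^2 = 1/25

1/25


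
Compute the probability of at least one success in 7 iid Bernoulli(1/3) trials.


P(at least one) = 1 - P(none)
P(none) = (1 - 1/3)^7 = (2/3)^7 = 128/2187
P(at least one) = 1 - 128/2187 = 2059/2187

2059/2187


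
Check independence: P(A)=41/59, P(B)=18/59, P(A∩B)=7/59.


P(A)*P(B) = 41/59*18/59 = 738/3481
P(A∩B) = 7/59 != 738/3481, so not independent

No, A and B are not independent


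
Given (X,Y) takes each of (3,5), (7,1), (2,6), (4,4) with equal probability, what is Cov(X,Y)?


E[X]=4, E[Y]=4, E[XY]=25/2
Cov(X,Y) = E[XY] - E[X]E[Y] = 25/2 - 4*4 = -7/2

-7/2


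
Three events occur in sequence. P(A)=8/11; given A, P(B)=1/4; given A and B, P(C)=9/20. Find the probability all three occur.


P(A∩B∩C) = P(A) * P(B|A) * P(C|A∩B)
= 8/11 * 1/4 * 9/20
= 2/11 * 9/20 = 9/110

9/110


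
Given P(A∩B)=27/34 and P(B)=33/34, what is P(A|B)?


P(A|B) = P(A∩B)/P(B) = (54/68)/(66/68) = 54/66 = 9/11

9/11


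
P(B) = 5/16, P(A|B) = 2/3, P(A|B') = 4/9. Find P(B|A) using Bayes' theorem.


P(A) = P(A|B)P(B) + P(A|B')P(B') = 2/3*5/16 + 4/9*11/16 = 37/72
P(B|A) = P(A|B)P(B)/P(A) = (5/24)/(37/72) = 15/37

15/37


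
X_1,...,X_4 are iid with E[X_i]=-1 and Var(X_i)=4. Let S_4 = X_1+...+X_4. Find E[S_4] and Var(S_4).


E[S_n] = n*mu = 4*-1 = -4
Var(S_n) = n*sigma^2 = 4*4 = 16

E[S_4]=-4, Var(S_4)=16


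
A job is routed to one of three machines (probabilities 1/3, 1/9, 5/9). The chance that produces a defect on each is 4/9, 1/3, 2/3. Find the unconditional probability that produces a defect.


P(A) = P(A|B1)P(B1) + P(A|B2)P(B2) + P(A|B3)P(B3)
= 4/9*1/3 + 1/3*1/9 + 2/3*5/9
= 4/27 + 1/27 + 10/27 = 5/9

5/9


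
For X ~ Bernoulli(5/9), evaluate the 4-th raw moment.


For Bernoulli: X in {0,1}
E[X^4] = 0^4*(1-5/9) + 1^4*5/9 = 5/9

5/9


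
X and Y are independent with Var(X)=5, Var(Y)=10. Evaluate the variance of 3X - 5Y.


Independence => Cov(X,Y)=0
Var(3X - 5Y) = 3^2*Var(X) + (-5)^2*Var(Y)
= 9*5 + 25*10 = 295

295


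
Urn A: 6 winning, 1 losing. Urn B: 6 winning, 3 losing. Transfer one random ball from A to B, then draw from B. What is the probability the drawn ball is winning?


P(transfer winning) = 6/7; P(transfer losing) = 1/7
If winning transferred: Urn II has 7 winning of 10, so P(winning|winning moved) = 7/10
If losing transferred: Urn II has 6 winning of 10, so P(winning|losing moved) = 3/5
By total probability: P(winning) = 6/7*7/10 + 1/7*3/5 = 24/35

24/35


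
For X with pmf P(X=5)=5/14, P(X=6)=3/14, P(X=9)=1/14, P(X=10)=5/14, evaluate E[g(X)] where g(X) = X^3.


E[X^3] = sum(g(x)*P(x))
= 125*5/14 + 216*3/14 + 729*1/14 + 1000*5/14
= 3501/7

3501/7


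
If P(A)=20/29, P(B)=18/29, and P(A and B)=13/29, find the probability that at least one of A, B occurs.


P(A∪B) = P(A) + P(B) - P(A∩B)
= 20/29 + 18/29 - 13/29 = 25/29

25/29


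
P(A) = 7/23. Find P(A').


P(A') = 1 - P(A) = 1 - 7/23 = 16/23

16/23


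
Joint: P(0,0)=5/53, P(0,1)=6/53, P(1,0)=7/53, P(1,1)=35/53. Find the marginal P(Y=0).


P(Y=0) = P(0,0)+P(1,0) = 5/53 + 7/53 = 12/53

12/53


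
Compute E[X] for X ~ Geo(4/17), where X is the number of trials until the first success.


For geometric (trials until first success), E[X] = 1/p = 1/(4/17) = 17/4

17/4


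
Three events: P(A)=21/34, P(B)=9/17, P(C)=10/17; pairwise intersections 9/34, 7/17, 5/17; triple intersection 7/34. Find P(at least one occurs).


P(A∪B∪C) = P(A)+P(B)+P(C) - P(AB)-P(AC)-P(BC) + P(ABC)
= 21/34+9/17+10/17 - 9/34-7/17-5/17 + 7/34
= 33/34

33/34


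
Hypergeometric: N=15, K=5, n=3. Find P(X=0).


P(X=0) = C(5,0)*C(10,3) / C(15,3)
= 1*120 / 455
= 120/455 = 24/91

24/91


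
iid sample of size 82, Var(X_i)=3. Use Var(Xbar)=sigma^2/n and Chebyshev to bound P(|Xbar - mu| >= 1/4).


Var(Xbar) = Var(X)/n = 3/82
Chebyshev: P(|Xbar-mu| >= 1/4) <= Var(Xbar)/(1/4)^2 = (3/82)/(1/16) = 24/41

24/41


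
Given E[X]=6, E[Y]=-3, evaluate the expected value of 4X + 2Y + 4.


E[4X + 2Y + 4] = 4*E[X] + 2*E[Y] + 4
= (4)*(6) + (2)*(-3) + (4)
= 24 - 6 + 4 = 22

22


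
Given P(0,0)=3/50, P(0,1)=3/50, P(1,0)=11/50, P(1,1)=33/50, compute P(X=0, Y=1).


Read from table: P(X=0, Y=1) = 3/50

3/50


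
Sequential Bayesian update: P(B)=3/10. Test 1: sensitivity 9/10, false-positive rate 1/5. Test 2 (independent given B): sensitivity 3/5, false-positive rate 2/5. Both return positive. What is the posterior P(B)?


After test 1: P(+) = 9/10*3/10 + 1/5*7/10 = 41/100
P(B|+) = (27/100)/(41/100) = 27/41
After test 2 (use post1 as new prior): P(+) = 3/5*27/41 + 2/5*14/41 = 109/205
P(B|+,+) = (81/205)/(109/205) = 81/109

81/109


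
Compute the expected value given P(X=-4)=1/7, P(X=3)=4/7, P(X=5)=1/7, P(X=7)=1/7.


E[X] = sum(x * P(x))
= -4*1/7 + 3*4/7 + 5*1/7 + 7*1/7
= 20/7

20/7


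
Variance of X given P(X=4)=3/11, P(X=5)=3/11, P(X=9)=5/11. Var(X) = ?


E[X] = 72/11, E[X^2] = 48
Var(X) = E[X^2] - (E[X])^2 = 48 - (72/11)^2 = 624/121

624/121


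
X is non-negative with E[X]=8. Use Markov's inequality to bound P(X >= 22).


Markov: P(X >= a) <= E[X]/a
P(X >= 22) <= 8/22 = 4/11

4/11


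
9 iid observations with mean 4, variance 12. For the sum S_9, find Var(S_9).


By independence, Var(S_n) = n*Var(X_1) = 9*12 = 108

108


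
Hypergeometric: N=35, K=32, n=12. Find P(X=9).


P(X=9) = C(32,9)*C(3,3) / C(35,12)
= 28048800*1 / 834451800
= 28048800/834451800 = 4/119

4/119


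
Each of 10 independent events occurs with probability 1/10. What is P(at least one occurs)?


P(at least one) = 1 - P(none)
P(none) = (1 - 1/10)^10 = (9/10)^10 = 3486784401/10000000000
P(at least one) = 1 - 3486784401/10000000000 = 6513215599/10000000000

6513215599/10000000000


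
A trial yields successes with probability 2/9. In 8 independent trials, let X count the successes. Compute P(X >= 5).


P(X>=5) = P(X=5) + P(X=6) + P(X=7) + P(X=8)
= 614656/43046721 + 87808/43046721 + 7168/43046721 + 256/43046721
= 709888/43046721

709888/43046721


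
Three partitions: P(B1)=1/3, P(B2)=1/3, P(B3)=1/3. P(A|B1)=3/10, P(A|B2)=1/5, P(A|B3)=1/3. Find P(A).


P(A) = P(A|B1)P(B1) + P(A|B2)P(B2) + P(A|B3)P(B3)
= 3/10*1/3 + 1/5*1/3 + 1/3*1/3
= 1/10 + 1/15 + 1/9 = 5/18

5/18


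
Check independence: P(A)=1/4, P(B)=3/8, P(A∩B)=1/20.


P(A)*P(B) = 1/4*3/8 = 3/32
P(A∩B) = 1/20 != 3/32, so not independent

No, A and B are not independent


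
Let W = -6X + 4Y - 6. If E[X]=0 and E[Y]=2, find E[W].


E[-6X + 4Y - 6] = -6*E[X] + 4*E[Y] - 6
= (-6)*(0) + (4)*(2) + (-6)
= 0 + 8 - 6 = 2

2


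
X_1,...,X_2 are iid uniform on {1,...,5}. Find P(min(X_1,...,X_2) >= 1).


P(min >= 1) = P(all X_i >= 1) = (P(X_1 >= 1))^2
= (5/5)^2 = 1^2 = 1

1


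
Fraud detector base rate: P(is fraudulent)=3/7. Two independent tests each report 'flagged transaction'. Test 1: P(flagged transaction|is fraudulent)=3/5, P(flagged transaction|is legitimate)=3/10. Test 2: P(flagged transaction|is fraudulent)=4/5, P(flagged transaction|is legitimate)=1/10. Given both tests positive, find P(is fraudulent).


After test 1: P(+) = 3/5*3/7 + 3/10*4/7 = 3/7
P(B|+) = (9/35)/(3/7) = 3/5
After test 2 (use post1 as new prior): P(+) = 4/5*3/5 + 1/10*2/5 = 13/25
P(B|+,+) = (12/25)/(13/25) = 12/13

12/13


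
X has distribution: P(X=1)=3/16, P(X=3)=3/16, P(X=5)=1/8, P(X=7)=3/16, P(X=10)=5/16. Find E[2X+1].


E[2X+1] = sum(g(x)*P(x))
= 3*3/16 + 7*3/16 + 11*1/8 + 15*3/16 + 21*5/16
= 101/8

101/8


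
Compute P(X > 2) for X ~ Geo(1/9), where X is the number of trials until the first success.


P(X > 2) = P(first 2 trials all fail) = (1-p)^2 = (8/9)^2 = 64/81

64/81


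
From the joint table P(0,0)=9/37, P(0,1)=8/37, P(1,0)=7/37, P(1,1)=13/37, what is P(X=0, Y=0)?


Read from table: P(X=0, Y=0) = 9/37

9/37


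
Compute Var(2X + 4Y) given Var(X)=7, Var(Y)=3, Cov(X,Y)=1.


Var(2X + 4Y) = 2^2*Var(X) + 4^2*Var(Y) + 2*2*4*Cov(X,Y)
= 4*7 + 16*3 + 16*1
= 28 + 48 + 16 = 92

92


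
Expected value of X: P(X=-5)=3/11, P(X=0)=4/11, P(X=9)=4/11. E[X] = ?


E[X] = sum(x * P(x))
= -5*3/11 + 0*4/11 + 9*4/11
= 21/11

21/11


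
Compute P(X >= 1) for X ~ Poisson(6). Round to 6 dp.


P(X>=1) = 1 - P(X<=0) = 1 - (e^(-6)*6^0/0!)
≈ 1 - 0.0024787522 = 0.9975212478
≈ 0.997521

0.997521


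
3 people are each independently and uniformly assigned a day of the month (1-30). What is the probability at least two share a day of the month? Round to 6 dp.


P(all different) = prod((30-i)/30 for i=0..2) = 0.902222
P(at least one match) = 1 - 0.902222 = 0.097778

0.097778


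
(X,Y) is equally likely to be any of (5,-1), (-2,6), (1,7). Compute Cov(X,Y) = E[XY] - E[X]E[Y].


E[X]=4/3, E[Y]=4, E[XY]=-10/3
Cov(X,Y) = E[XY] - E[X]E[Y] = -10/3 - 4/3*4 = -26/3

-26/3


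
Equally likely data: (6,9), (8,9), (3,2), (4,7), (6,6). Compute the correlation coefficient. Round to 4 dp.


Cov(X,Y) = 3.5600, Var(X) = 3.0400, Var(Y) = 6.6400
rho = Cov/(sqrt(VarX)*sqrt(VarY)) = 0.7924

0.7924


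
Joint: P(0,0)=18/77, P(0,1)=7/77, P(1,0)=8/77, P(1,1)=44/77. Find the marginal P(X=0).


P(X=0) = P(0,0)+P(0,1) = 18/77 + 7/77 = 25/77

25/77


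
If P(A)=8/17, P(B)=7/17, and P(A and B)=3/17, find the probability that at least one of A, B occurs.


P(A∪B) = P(A) + P(B) - P(A∩B)
= 8/17 + 7/17 - 3/17 = 12/17

12/17


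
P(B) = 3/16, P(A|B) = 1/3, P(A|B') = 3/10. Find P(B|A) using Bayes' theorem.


P(A) = P(A|B)P(B) + P(A|B')P(B') = 1/3*3/16 + 3/10*13/16 = 49/160
P(B|A) = P(A|B)P(B)/P(A) = (1/16)/(49/160) = 10/49

10/49


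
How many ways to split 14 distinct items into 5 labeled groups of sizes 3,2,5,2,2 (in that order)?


14! = 87178291200
Denominator: 3!=6 * 2!=2 * 5!=120 * 2!=2 * 2!=2
Coefficient = 87178291200 / 5760 = 15135120

15135120


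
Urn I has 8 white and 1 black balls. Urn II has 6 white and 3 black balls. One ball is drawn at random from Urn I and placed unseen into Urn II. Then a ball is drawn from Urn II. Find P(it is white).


P(transfer white) = 8/9; P(transfer black) = 1/9
If white transferred: Urn II has 7 white of 10, so P(white|white moved) = 7/10
If black transferred: Urn II has 6 white of 10, so P(white|black moved) = 3/5
By total probability: P(white) = 8/9*7/10 + 1/9*3/5 = 31/45

31/45


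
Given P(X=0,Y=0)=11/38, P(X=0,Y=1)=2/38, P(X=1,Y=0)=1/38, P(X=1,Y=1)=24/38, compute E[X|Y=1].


P(Y=1) = 26/38
E[X|Y=1] = (0*2 + 1*24)/26 = 24/26 = 12/13

12/13


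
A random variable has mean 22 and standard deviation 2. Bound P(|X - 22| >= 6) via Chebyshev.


k = 6/2 = 3
Chebyshev: P(|X-mu| >= k*sigma) <= 1/k^2 = 1/3^2 = 1/9

1/9


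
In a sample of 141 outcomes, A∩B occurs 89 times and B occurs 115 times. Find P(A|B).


P(A|B) = P(A∩B)/P(B) = (89/141)/(115/141) = 89/115

89/115


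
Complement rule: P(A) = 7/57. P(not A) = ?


P(A') = 1 - P(A) = 1 - 7/57 = 50/57

50/57


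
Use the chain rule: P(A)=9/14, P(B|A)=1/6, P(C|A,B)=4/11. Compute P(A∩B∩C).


P(A∩B∩C) = P(A) * P(B|A) * P(C|A∩B)
= 9/14 * 1/6 * 4/11
= 3/28 * 4/11 = 3/77

3/77


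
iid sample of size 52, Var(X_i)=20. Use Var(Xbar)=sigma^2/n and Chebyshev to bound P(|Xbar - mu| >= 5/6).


Var(Xbar) = Var(X)/n = 20/52
Chebyshev: P(|Xbar-mu| >= 5/6) <= Var(Xbar)/(5/6)^2 = (5/13)/(25/36) = 36/65

36/65


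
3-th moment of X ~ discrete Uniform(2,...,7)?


E[X^3] = (1/6) * sum(x^3 for x=2..7)
= 783/6 = 261/2

261/2


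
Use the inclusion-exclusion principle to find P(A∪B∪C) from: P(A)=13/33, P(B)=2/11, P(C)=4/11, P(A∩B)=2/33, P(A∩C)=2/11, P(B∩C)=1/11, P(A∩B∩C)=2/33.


P(A∪B∪C) = P(A)+P(B)+P(C) - P(AB)-P(AC)-P(BC) + P(ABC)
= 13/33+2/11+4/11 - 2/33-2/11-1/11 + 2/33
= 2/3

2/3


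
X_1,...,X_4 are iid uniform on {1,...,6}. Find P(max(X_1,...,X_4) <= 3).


P(max <= 3) = P(all X_i <= 3) = (P(X_1 <= 3))^4
= (3/6)^4 = (1/2)^4 = 1/16

1/16


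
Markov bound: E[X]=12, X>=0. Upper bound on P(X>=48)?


Markov: P(X >= a) <= E[X]/a
P(X >= 48) <= 12/48 = 1/4

1/4


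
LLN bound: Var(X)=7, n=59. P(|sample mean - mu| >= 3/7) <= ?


Var(Xbar) = Var(X)/n = 7/59
Chebyshev: P(|Xbar-mu| >= 3/7) <= Var(Xbar)/(3/7)^2 = (7/59)/(9/49) = 343/531

343/531


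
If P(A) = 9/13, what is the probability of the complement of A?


P(A') = 1 - P(A) = 1 - 9/13 = 4/13

4/13


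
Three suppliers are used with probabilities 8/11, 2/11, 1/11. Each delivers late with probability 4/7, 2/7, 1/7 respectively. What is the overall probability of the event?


P(A) = P(A|B1)P(B1) + P(A|B2)P(B2) + P(A|B3)P(B3)
= 4/7*8/11 + 2/7*2/11 + 1/7*1/11
= 32/77 + 4/77 + 1/77 = 37/77

37/77


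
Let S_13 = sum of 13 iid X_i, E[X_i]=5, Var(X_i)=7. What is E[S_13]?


E[S_n] = n*E[X_1] = 13*5 = 65

65


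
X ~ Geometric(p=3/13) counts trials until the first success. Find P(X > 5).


P(X > 5) = P(first 5 trials all fail) = (1-p)^5 = (10/13)^5 = 100000/371293

100000/371293


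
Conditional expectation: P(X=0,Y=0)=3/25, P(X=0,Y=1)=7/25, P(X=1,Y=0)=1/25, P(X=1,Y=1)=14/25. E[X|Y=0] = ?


P(Y=0) = 4/25
E[X|Y=0] = (0*3 + 1*1)/4 = 1/4

1/4


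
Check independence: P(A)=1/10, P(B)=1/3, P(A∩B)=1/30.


P(A)*P(B) = 1/10*1/3 = 1/30
P(A∩B) = 1/30, which equals P(A)P(B), so independent

Yes, A and B are independent


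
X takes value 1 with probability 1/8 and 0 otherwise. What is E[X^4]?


For Bernoulli: X in {0,1}
E[X^4] = 0^4*(1-1/8) + 1^4*1/8 = 1/8

1/8


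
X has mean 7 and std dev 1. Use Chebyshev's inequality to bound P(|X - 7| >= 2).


k = 2/1 = 2
Chebyshev: P(|X-mu| >= k*sigma) <= 1/k^2 = 1/2^2 = 1/4

1/4


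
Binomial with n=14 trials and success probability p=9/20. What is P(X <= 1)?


P(X<=1) = P(X=0) + P(X=1)
= 379749833583241/1638400000000000000 + 2174930865067653/819200000000000000
= 4729611563718547/1638400000000000000

4729611563718547/1638400000000000000


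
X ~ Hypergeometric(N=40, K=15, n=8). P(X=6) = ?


P(X=6) = C(15,6)*C(25,2) / C(40,8)
= 5005*300 / 76904685
= 1501500/76904685 = 700/35853

700/35853


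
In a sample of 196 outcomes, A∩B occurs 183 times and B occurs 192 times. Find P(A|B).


P(A|B) = P(A∩B)/P(B) = (183/196)/(192/196) = 183/192 = 61/64

61/64


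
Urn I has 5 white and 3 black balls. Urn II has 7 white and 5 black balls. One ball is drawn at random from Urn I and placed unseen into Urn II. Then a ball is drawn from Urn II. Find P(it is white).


P(transfer white) = 5/8; P(transfer black) = 3/8
If white transferred: Urn II has 8 white of 13, so P(white|white moved) = 8/13
If black transferred: Urn II has 7 white of 13, so P(white|black moved) = 7/13
By total probability: P(white) = 5/8*8/13 + 3/8*7/13 = 61/104

61/104


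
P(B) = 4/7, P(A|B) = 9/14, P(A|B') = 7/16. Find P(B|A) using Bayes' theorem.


P(A) = P(A|B)P(B) + P(A|B')P(B') = 9/14*4/7 + 7/16*3/7 = 435/784
P(B|A) = P(A|B)P(B)/P(A) = (18/49)/(435/784) = 96/145

96/145


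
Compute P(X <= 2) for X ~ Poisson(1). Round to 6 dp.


P(X<=2) = e^(-1)*1^0/0! + e^(-1)*1^1/1! + e^(-1)*1^2/2!
≈ 0.3678794412 + 0.3678794412 + 0.1839397206
= 0.9196986030
≈ 0.919699

0.919699


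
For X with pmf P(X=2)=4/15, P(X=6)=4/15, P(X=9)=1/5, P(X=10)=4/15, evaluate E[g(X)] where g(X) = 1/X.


E[1/X] = sum(g(x)*P(x))
= 1/2*4/15 + 1/6*4/15 + 1/9*1/5 + 1/10*4/15
= 17/75

17/75


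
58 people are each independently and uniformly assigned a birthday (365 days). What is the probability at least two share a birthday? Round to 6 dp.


P(all different) = prod((365-i)/365 for i=0..57) = 0.008335
P(at least one match) = 1 - 0.008335 = 0.991665

0.991665


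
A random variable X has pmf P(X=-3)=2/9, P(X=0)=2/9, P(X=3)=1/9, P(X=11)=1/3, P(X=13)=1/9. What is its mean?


E[X] = sum(x * P(x))
= -3*2/9 + 0*2/9 + 3*1/9 + 11*1/3 + 13*1/9
= 43/9

43/9


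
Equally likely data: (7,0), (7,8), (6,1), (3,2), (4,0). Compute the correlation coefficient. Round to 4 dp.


Cov(X,Y) = 1.7200, Var(X) = 2.6400, Var(Y) = 8.9600
rho = Cov/(sqrt(VarX)*sqrt(VarY)) = 0.3536

0.3536


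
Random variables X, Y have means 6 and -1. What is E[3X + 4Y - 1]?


E[3X + 4Y - 1] = 3*E[X] + 4*E[Y] - 1
= (3)*(6) + (4)*(-1) + (-1)
= 18 - 4 - 1 = 13

13


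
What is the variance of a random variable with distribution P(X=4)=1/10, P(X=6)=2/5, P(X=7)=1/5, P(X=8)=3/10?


E[X] = 33/5, E[X^2] = 45
Var(X) = E[X^2] - (E[X])^2 = 45 - (33/5)^2 = 36/25

36/25


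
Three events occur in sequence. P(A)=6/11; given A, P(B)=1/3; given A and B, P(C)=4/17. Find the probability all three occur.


P(A∩B∩C) = P(A) * P(B|A) * P(C|A∩B)
= 6/11 * 1/3 * 4/17
= 2/11 * 4/17 = 8/187

8/187


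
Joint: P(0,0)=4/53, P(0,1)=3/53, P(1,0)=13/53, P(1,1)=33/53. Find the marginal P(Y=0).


P(Y=0) = P(0,0)+P(1,0) = 4/53 + 13/53 = 17/53

17/53


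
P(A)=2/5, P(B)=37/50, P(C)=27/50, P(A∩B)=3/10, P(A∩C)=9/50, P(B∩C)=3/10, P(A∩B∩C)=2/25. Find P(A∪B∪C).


P(A∪B∪C) = P(A)+P(B)+P(C) - P(AB)-P(AC)-P(BC) + P(ABC)
= 2/5+37/50+27/50 - 3/10-9/50-3/10 + 2/25
= 49/50

49/50


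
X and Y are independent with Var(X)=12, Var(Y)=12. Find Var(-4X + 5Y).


Independence => Cov(X,Y)=0
Var(-4X + 5Y) = (-4)^2*Var(X) + 5^2*Var(Y)
= 16*12 + 25*12 = 492

492


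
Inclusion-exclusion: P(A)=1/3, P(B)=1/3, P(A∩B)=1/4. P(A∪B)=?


P(A∪B) = P(A) + P(B) - P(A∩B)
= 1/3 + 1/3 - 1/4 = 5/12

5/12


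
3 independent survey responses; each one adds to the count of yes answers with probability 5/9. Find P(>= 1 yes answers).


P(at least one) = 1 - P(none)
P(none) = (1 - 5/9)^3 = (4/9)^3 = 64/729
P(at least one) = 1 - 64/729 = 665/729

665/729


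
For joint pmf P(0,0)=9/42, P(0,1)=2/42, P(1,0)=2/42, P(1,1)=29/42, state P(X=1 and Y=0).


Read from table: P(X=1, Y=0) = 2/42 = 1/21

1/21


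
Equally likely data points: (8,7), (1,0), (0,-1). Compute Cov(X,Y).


E[X]=3, E[Y]=2, E[XY]=56/3
Cov(X,Y) = E[XY] - E[X]E[Y] = 56/3 - 3*2 = 38/3

38/3


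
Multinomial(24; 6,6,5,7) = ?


24! = 620448401733239439360000
Denominator: 6!=720 * 6!=720 * 5!=120 * 7!=5040
Coefficient = 620448401733239439360000 / 313528320000 = 1978922994048

1978922994048


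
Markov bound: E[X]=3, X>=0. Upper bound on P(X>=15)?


Markov: P(X >= a) <= E[X]/a
P(X >= 15) <= 3/15 = 1/5

1/5


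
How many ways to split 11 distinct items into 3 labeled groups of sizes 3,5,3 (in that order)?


11! = 39916800
Denominator: 3!=6 * 5!=120 * 3!=6
Coefficient = 39916800 / 4320 = 9240

9240


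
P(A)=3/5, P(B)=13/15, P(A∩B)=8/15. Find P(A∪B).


P(A∪B) = P(A) + P(B) - P(A∩B)
= 3/5 + 13/15 - 8/15 = 14/15

14/15


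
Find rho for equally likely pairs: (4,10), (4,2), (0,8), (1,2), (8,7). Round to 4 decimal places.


Cov(X,Y) = 1.4800, Var(X) = 7.8400, Var(Y) = 10.5600
rho = Cov/(sqrt(VarX)*sqrt(VarY)) = 0.1627

0.1627


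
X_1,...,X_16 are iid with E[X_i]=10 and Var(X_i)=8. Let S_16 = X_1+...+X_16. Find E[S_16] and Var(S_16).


E[S_n] = n*mu = 16*10 = 160
Var(S_n) = n*sigma^2 = 16*8 = 128

E[S_16]=160, Var(S_16)=128


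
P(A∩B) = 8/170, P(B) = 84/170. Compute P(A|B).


P(A|B) = P(A∩B)/P(B) = (8/170)/(84/170) = 8/84 = 2/21

2/21


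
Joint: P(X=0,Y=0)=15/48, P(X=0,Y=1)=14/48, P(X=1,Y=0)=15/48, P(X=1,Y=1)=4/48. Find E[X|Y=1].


P(Y=1) = 18/48
E[X|Y=1] = (0*14 + 1*4)/18 = 4/18 = 2/9

2/9


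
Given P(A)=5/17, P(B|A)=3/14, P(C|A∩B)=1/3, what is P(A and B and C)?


P(A∩B∩C) = P(A) * P(B|A) * P(C|A∩B)
= 5/17 * 3/14 * 1/3
= 15/238 * 1/3 = 5/238

5/238


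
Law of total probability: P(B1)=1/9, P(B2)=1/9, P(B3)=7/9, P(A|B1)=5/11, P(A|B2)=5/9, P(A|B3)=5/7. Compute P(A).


P(A) = P(A|B1)P(B1) + P(A|B2)P(B2) + P(A|B3)P(B3)
= 5/11*1/9 + 5/9*1/9 + 5/7*7/9
= 5/99 + 5/81 + 5/9 = 595/891

595/891


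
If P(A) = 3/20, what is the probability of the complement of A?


P(A') = 1 - P(A) = 1 - 3/20 = 17/20

17/20


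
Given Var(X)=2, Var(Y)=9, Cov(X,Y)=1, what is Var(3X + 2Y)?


Var(3X + 2Y) = 3^2*Var(X) + 2^2*Var(Y) + 2*3*2*Cov(X,Y)
= 9*2 + 4*9 + 12*1
= 18 + 36 + 12 = 66

66


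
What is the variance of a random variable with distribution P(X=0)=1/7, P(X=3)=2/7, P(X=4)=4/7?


E[X] = 22/7, E[X^2] = 82/7
Var(X) = E[X^2] - (E[X])^2 = 82/7 - (22/7)^2 = 90/49

90/49


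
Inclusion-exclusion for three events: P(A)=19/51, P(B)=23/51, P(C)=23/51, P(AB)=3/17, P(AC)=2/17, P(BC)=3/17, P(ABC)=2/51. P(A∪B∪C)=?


P(A∪B∪C) = P(A)+P(B)+P(C) - P(AB)-P(AC)-P(BC) + P(ABC)
= 19/51+23/51+23/51 - 3/17-2/17-3/17 + 2/51
= 43/51

43/51


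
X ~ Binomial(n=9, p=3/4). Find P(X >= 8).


P(X>=8) = P(X=8) + P(X=9)
= 59049/262144 + 19683/262144
= 19683/65536

19683/65536


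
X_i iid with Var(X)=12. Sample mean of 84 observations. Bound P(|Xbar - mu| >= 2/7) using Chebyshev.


Var(Xbar) = Var(X)/n = 12/84
Chebyshev: P(|Xbar-mu| >= 2/7) <= Var(Xbar)/(2/7)^2 = (1/7)/(4/49) = 7/4
Bound exceeds 1, so trivial bound: 1

1


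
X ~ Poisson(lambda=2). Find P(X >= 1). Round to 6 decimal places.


P(X>=1) = 1 - P(X<=0) = 1 - (e^(-2)*2^0/0!)
≈ 1 - 0.1353352832 = 0.8646647168
≈ 0.864665

0.864665


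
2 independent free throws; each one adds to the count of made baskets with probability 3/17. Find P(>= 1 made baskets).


P(at least one) = 1 - P(none)
P(none) = (1 - 3/17)^2 = (14/17)^2 = 196/289
P(at least one) = 1 - 196/289 = 93/289

93/289


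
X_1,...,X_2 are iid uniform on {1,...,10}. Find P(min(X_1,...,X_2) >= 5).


P(min >= 5) = P(all X_i >= 5) = (P(X_1 >= 5))^2
= (6/10)^2 = (3/5)^2 = 9/25

9/25


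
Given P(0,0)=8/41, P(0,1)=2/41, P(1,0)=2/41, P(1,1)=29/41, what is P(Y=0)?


P(Y=0) = P(0,0)+P(1,0) = 8/41 + 2/41 = 10/41

10/41


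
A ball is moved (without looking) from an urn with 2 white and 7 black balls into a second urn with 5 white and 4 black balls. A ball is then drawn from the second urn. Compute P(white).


P(transfer white) = 2/9; P(transfer black) = 7/9
If white transferred: Urn II has 6 white of 10, so P(white|white moved) = 3/5
If black transferred: Urn II has 5 white of 10, so P(white|black moved) = 1/2
By total probability: P(white) = 2/9*3/5 + 7/9*1/2 = 47/90

47/90


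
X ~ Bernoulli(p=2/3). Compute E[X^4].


For Bernoulli: X in {0,1}
E[X^4] = 0^4*(1-2/3) + 1^4*2/3 = 2/3

2/3


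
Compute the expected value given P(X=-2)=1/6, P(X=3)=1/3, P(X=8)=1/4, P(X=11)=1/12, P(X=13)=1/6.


E[X] = sum(x * P(x))
= -2*1/6 + 3*1/3 + 8*1/4 + 11*1/12 + 13*1/6
= 23/4

23/4


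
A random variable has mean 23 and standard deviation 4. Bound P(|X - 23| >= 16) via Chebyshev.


k = 16/4 = 4
Chebyshev: P(|X-mu| >= k*sigma) <= 1/k^2 = 1/4^2 = 1/16

1/16


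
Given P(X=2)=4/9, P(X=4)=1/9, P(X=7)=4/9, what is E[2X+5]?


E[2X+5] = sum(g(x)*P(x))
= 9*4/9 + 13*1/9 + 19*4/9
= 125/9

125/9


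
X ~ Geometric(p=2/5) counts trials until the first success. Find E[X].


For geometric (trials until first success), E[X] = 1/p = 1/(2/5) = 5/2

5/2


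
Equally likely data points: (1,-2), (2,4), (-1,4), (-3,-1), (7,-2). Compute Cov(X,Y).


E[X]=6/5, E[Y]=3/5, E[XY]=-9/5
Cov(X,Y) = E[XY] - E[X]E[Y] = -9/5 - 6/5*3/5 = -63/25

-63/25


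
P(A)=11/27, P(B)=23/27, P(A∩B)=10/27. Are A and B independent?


P(A)*P(B) = 11/27*23/27 = 253/729
P(A∩B) = 10/27 != 253/729, so not independent

No, A and B are not independent


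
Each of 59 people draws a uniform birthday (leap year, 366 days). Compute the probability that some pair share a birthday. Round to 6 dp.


P(all different) = prod((366-i)/366 for i=0..58) = 0.007112
P(at least one match) = 1 - 0.007112 = 0.992888

0.992888


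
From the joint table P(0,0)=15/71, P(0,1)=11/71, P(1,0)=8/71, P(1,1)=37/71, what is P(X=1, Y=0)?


Read from table: P(X=1, Y=0) = 8/71

8/71


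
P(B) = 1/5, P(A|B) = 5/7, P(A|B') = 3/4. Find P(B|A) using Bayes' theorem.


P(A) = P(A|B)P(B) + P(A|B')P(B') = 5/7*1/5 + 3/4*4/5 = 26/35
P(B|A) = P(A|B)P(B)/P(A) = (1/7)/(26/35) = 5/26

5/26


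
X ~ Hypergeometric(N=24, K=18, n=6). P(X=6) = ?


P(X=6) = C(18,6)*C(6,0) / C(24,6)
= 18564*1 / 134596
= 18564/134596 = 663/4807

663/4807


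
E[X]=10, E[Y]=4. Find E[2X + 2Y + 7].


E[2X + 2Y + 7] = 2*E[X] + 2*E[Y] + 7
= (2)*(10) + (2)*(4) + (7)
= 20 + 8 + 7 = 35

35


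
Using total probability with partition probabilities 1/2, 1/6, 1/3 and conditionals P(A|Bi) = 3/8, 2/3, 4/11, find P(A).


P(A) = P(A|B1)P(B1) + P(A|B2)P(B2) + P(A|B3)P(B3)
= 3/8*1/2 + 2/3*1/6 + 4/11*1/3
= 3/16 + 1/9 + 4/33 = 665/1584

665/1584


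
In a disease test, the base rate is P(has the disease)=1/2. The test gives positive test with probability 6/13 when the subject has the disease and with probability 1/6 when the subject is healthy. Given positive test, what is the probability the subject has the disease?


P(A) = P(A|B)P(B) + P(A|B')P(B') = 6/13*1/2 + 1/6*1/2 = 49/156
P(B|A) = P(A|B)P(B)/P(A) = (3/13)/(49/156) = 36/49

36/49


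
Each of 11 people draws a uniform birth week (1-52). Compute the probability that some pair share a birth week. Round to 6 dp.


P(all different) = prod((52-i)/52 for i=0..10) = 0.320762
P(at least one match) = 1 - 0.320762 = 0.679238

0.679238


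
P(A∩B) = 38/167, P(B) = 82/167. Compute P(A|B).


P(A|B) = P(A∩B)/P(B) = (38/167)/(82/167) = 38/82 = 19/41

19/41


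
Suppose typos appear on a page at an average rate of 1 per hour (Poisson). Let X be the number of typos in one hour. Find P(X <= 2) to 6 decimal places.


P(X<=2) = e^(-1)*1^0/0! + e^(-1)*1^1/1! + e^(-1)*1^2/2!
≈ 0.3678794412 + 0.3678794412 + 0.1839397206
= 0.9196986030
≈ 0.919699

0.919699


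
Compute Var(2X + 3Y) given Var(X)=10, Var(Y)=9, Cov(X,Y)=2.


Var(2X + 3Y) = 2^2*Var(X) + 3^2*Var(Y) + 2*2*3*Cov(X,Y)
= 4*10 + 9*9 + 12*2
= 40 + 81 + 24 = 145

145


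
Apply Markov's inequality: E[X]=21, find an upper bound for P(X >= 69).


Markov: P(X >= a) <= E[X]/a
P(X >= 69) <= 21/69 = 7/23

7/23


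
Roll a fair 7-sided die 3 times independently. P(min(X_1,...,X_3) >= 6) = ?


P(min >= 6) = P(all X_i >= 6) = (P(X_1 >= 6))^3
= (2/7)^3 = 8/343

8/343


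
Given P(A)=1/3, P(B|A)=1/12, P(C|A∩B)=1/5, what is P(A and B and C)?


P(A∩B∩C) = P(A) * P(B|A) * P(C|A∩B)
= 1/3 * 1/12 * 1/5
= 1/36 * 1/5 = 1/180

1/180


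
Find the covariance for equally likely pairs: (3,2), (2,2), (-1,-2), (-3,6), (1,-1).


E[X]=2/5, E[Y]=7/5, E[XY]=-7/5
Cov(X,Y) = E[XY] - E[X]E[Y] = -7/5 - 2/5*7/5 = -49/25

-49/25


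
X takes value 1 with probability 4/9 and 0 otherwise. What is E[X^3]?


For Bernoulli: X in {0,1}
E[X^3] = 0^3*(1-4/9) + 1^3*4/9 = 4/9

4/9


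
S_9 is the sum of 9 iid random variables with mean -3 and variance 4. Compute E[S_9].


E[S_n] = n*E[X_1] = 9*-3 = -27

-27


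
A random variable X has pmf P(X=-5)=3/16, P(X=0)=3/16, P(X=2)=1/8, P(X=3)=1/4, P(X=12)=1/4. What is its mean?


E[X] = sum(x * P(x))
= -5*3/16 + 0*3/16 + 2*1/8 + 3*1/4 + 12*1/4
= 49/16

49/16


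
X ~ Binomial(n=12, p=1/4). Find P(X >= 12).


P(X>=12) = P(X=12)
= 1/16777216
= 1/16777216

1/16777216


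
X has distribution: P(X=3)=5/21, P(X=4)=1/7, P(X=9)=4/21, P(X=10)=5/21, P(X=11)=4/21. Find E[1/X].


E[1/X] = sum(g(x)*P(x))
= 1/3*5/21 + 1/4*1/7 + 1/9*4/21 + 1/10*5/21 + 1/11*4/21
= 1475/8316

1475/8316


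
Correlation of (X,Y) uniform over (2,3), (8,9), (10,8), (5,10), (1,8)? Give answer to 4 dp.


Cov(X,Y) = 3.6800, Var(X) = 11.7600, Var(Y) = 5.8400
rho = Cov/(sqrt(VarX)*sqrt(VarY)) = 0.4441

0.4441


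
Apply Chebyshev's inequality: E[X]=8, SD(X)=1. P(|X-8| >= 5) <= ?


k = 5/1 = 5
Chebyshev: P(|X-mu| >= k*sigma) <= 1/k^2 = 1/5^2 = 1/25

1/25


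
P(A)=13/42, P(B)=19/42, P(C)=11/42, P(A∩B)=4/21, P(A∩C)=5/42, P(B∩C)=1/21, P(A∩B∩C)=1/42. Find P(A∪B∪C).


P(A∪B∪C) = P(A)+P(B)+P(C) - P(AB)-P(AC)-P(BC) + P(ABC)
= 13/42+19/42+11/42 - 4/21-5/42-1/21 + 1/42
= 29/42

29/42


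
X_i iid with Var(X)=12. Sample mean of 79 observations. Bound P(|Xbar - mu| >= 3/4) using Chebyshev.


Var(Xbar) = Var(X)/n = 12/79
Chebyshev: P(|Xbar-mu| >= 3/4) <= Var(Xbar)/(3/4)^2 = (12/79)/(9/16) = 64/237

64/237


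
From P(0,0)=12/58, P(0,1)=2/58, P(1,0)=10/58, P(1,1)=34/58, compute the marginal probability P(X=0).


P(X=0) = P(0,0)+P(0,1) = 12/58 + 2/58 = 14/58 = 7/29

7/29


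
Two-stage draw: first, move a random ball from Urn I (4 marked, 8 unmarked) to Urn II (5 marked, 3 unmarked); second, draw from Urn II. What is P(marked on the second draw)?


P(transfer marked) = 4/12 = 1/3; P(transfer unmarked) = 2/3
If marked transferred: Urn II has 6 marked of 9, so P(marked|marked moved) = 2/3
If unmarked transferred: Urn II has 5 marked of 9, so P(marked|unmarked moved) = 5/9
By total probability: P(marked) = 1/3*2/3 + 2/3*5/9 = 16/27

16/27


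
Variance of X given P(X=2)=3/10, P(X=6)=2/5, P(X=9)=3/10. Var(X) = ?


E[X] = 57/10, E[X^2] = 399/10
Var(X) = E[X^2] - (E[X])^2 = 399/10 - (57/10)^2 = 741/100

741/100


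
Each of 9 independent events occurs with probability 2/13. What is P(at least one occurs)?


P(at least one) = 1 - P(none)
P(none) = (1 - 2/13)^9 = (11/13)^9 = 2357947691/10604499373
P(at least one) = 1 - 2357947691/10604499373 = 8246551682/10604499373

8246551682/10604499373


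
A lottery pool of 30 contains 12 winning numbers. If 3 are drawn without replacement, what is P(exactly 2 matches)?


P(X=2) = C(12,2)*C(18,1) / C(30,3)
= 66*18 / 4060
= 1188/4060 = 297/1015

297/1015


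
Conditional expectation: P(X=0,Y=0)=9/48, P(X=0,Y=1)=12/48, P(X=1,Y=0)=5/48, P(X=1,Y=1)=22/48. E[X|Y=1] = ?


P(Y=1) = 34/48
E[X|Y=1] = (0*12 + 1*22)/34 = 22/34 = 11/17

11/17


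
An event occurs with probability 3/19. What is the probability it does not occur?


P(A') = 1 - P(A) = 1 - 3/19 = 16/19

16/19


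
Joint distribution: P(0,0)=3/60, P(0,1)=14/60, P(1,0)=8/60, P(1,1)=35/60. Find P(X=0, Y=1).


Read from table: P(X=0, Y=1) = 14/60 = 7/30

7/30


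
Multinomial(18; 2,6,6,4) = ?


18! = 6402373705728000
Denominator: 2!=2 * 6!=720 * 6!=720 * 4!=24
Coefficient = 6402373705728000 / 24883200 = 257297040

257297040


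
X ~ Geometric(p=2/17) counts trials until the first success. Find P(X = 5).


P(X=5) = (1-p)^4 * p = (15/17)^4 * 2/17
= 50625/83521 * 2/17 = 101250/1419857

101250/1419857


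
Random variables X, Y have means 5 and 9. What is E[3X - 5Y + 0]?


E[3X - 5Y + 0] = 3*E[X] - 5*E[Y] + 0
= (3)*(5) + (-5)*(9) + (0)
= 15 - 45 + 0 = -30

-30


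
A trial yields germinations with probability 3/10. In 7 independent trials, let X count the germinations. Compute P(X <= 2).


P(X<=2) = P(X=0) + P(X=1) + P(X=2)
= 823543/10000000 + 2470629/10000000 + 3176523/10000000
= 1294139/2000000

1294139/2000000


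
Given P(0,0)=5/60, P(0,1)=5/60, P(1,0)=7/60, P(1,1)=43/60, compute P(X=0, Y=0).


Read from table: P(X=0, Y=0) = 5/60 = 1/12

1/12


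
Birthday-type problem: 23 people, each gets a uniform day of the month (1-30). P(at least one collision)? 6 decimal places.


P(all different) = prod((30-i)/30 for i=0..22) = 0.000006
P(at least one match) = 1 - 0.000006 = 0.999994

0.999994


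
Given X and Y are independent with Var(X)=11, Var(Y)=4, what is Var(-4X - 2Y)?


Independence => Cov(X,Y)=0
Var(-4X - 2Y) = (-4)^2*Var(X) + (-2)^2*Var(Y)
= 16*11 + 4*4 = 192

192


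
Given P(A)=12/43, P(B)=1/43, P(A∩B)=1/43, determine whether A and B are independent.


P(A)*P(B) = 12/43*1/43 = 12/1849
P(A∩B) = 1/43 != 12/1849, so not independent

No, A and B are not independent


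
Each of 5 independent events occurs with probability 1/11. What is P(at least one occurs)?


P(at least one) = 1 - P(none)
P(none) = (1 - 1/11)^5 = (10/11)^5 = 100000/161051
P(at least one) = 1 - 100000/161051 = 61051/161051

61051/161051


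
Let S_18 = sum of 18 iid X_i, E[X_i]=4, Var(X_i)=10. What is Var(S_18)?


By independence, Var(S_n) = n*Var(X_1) = 18*10 = 180

180


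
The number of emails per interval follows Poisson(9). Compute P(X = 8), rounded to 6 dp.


P(X=8) = e^(-9) * 9^8 / 8!
≈ 0.0001234098041 * 43046721 / 40320
≈ 0.131756

0.131756


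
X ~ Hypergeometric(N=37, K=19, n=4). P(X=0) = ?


P(X=0) = C(19,0)*C(18,4) / C(37,4)
= 1*3060 / 66045
= 3060/66045 = 12/259

12/259


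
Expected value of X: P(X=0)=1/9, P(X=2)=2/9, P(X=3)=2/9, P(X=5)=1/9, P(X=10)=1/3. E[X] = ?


E[X] = sum(x * P(x))
= 0*1/9 + 2*2/9 + 3*2/9 + 5*1/9 + 10*1/3
= 5

5


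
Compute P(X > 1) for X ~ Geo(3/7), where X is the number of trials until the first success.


P(X > 1) = P(first 1 trials all fail) = (1-p)^1 = (4/7)^1 = 4/7

4/7


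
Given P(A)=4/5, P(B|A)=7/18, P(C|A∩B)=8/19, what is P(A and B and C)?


P(A∩B∩C) = P(A) * P(B|A) * P(C|A∩B)
= 4/5 * 7/18 * 8/19
= 14/45 * 8/19 = 112/855

112/855


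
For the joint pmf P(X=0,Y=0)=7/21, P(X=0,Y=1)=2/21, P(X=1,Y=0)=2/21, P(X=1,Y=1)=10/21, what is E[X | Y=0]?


P(Y=0) = 9/21
E[X|Y=0] = (0*7 + 1*2)/9 = 2/9

2/9


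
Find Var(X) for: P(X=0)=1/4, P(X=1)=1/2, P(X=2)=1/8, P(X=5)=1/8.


E[X] = 11/8, E[X^2] = 33/8
Var(X) = E[X^2] - (E[X])^2 = 33/8 - (11/8)^2 = 143/64

143/64


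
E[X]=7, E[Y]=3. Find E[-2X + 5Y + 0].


E[-2X + 5Y + 0] = -2*E[X] + 5*E[Y] + 0
= (-2)*(7) + (5)*(3) + (0)
= -14 + 15 + 0 = 1

1


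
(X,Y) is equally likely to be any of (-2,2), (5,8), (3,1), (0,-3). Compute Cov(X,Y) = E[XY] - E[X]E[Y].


E[X]=3/2, E[Y]=2, E[XY]=39/4
Cov(X,Y) = E[XY] - E[X]E[Y] = 39/4 - 3/2*2 = 27/4

27/4


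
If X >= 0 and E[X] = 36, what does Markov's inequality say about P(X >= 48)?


Markov: P(X >= a) <= E[X]/a
P(X >= 48) <= 36/48 = 3/4

3/4


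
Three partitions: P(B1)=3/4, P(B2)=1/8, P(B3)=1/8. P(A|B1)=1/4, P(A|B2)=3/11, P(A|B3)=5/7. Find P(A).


P(A) = P(A|B1)P(B1) + P(A|B2)P(B2) + P(A|B3)P(B3)
= 1/4*3/4 + 3/11*1/8 + 5/7*1/8
= 3/16 + 3/88 + 5/56 = 383/1232

383/1232


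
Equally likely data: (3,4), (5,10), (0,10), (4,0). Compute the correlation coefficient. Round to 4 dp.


Cov(X,Y) = -2.5000, Var(X) = 3.5000, Var(Y) = 18.0000
rho = Cov/(sqrt(VarX)*sqrt(VarY)) = -0.3150

-0.3150


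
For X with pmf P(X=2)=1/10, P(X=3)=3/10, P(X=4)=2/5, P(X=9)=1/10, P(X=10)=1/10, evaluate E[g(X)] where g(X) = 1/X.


E[1/X] = sum(g(x)*P(x))
= 1/2*1/10 + 1/3*3/10 + 1/4*2/5 + 1/9*1/10 + 1/10*1/10
= 61/225

61/225


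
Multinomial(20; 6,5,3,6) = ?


20! = 2432902008176640000
Denominator: 6!=720 * 5!=120 * 3!=6 * 6!=720
Coefficient = 2432902008176640000 / 373248000 = 6518191680

6518191680


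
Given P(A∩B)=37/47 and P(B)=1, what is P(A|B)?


P(A|B) = P(A∩B)/P(B) = (37/47)/(47/47) = 37/47

37/47


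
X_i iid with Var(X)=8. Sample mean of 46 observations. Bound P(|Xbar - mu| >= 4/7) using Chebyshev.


Var(Xbar) = Var(X)/n = 8/46
Chebyshev: P(|Xbar-mu| >= 4/7) <= Var(Xbar)/(4/7)^2 = (4/23)/(16/49) = 49/92

49/92


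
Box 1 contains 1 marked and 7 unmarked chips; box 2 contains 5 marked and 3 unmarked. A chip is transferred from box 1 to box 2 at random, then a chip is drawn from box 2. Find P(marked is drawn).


P(transfer marked) = 1/8; P(transfer unmarked) = 7/8
If marked transferred: Urn II has 6 marked of 9, so P(marked|marked moved) = 2/3
If unmarked transferred: Urn II has 5 marked of 9, so P(marked|unmarked moved) = 5/9
By total probability: P(marked) = 1/8*2/3 + 7/8*5/9 = 41/72

41/72


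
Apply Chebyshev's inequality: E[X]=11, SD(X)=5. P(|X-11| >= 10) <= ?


k = 10/5 = 2
Chebyshev: P(|X-mu| >= k*sigma) <= 1/k^2 = 1/2^2 = 1/4

1/4


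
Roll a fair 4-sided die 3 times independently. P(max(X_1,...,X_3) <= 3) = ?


P(max <= 3) = P(all X_i <= 3) = (P(X_1 <= 3))^3
= (3/4)^3 = 27/64

27/64


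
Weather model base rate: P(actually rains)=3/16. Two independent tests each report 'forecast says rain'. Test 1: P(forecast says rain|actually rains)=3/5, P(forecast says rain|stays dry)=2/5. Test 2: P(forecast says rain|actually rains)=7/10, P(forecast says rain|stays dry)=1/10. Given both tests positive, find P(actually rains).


After test 1: P(+) = 3/5*3/16 + 2/5*13/16 = 7/16
P(B|+) = (9/80)/(7/16) = 9/35
After test 2 (use post1 as new prior): P(+) = 7/10*9/35 + 1/10*26/35 = 89/350
P(B|+,+) = (9/50)/(89/350) = 63/89

63/89
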